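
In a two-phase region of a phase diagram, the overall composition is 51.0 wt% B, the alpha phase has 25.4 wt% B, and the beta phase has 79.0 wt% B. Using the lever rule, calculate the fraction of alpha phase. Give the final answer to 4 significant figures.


f_alpha = (C_beta - C0) / (C_beta - C_alpha)
f_alpha = (79.0 - 51.0) / (79.0 - 25.4)
f_alpha = 0.5224


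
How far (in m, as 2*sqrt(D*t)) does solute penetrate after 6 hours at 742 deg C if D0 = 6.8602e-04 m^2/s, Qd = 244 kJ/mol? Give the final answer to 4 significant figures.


Step 1: D = D0 * exp(-Qd/(R*T))
T = 1015.15 K
D = 6.8602e-04 * exp(-244e3 / (8.314 * 1015.15)) = 1.90915e-16 m^2/s
Step 2: L = 2*sqrt(D*t)
t = 6 h = 21600 s
L = 2*sqrt(1.90915e-16 * 21600) = 4.061e-06 m


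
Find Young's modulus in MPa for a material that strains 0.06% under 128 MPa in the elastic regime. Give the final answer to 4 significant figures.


E = sigma / epsilon
epsilon = 0.06% = 6e-04
E = 128 / 6e-04
E = 213300 MPa


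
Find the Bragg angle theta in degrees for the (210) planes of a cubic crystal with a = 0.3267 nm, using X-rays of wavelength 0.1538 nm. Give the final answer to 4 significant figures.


d = a / sqrt(h^2+k^2+l^2)
d = 0.3267 / sqrt(5) = 0.146105 nm
lambda = 2*d*sin(theta)  =>  sin(theta) = lambda / (2*d)
sin(theta) = 0.1538 / (2 * 0.146105) = 0.526335
theta = 31.76 deg


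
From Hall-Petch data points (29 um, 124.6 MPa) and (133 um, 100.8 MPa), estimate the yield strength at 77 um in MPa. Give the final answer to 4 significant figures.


sigma_y = sigma0 + k / sqrt(d)
1/sqrt(d1) = 1/sqrt(2.9e-05) = 185.695;  1/sqrt(d2) = 86.711
k = (sigma1 - sigma2) / (1/sqrt(d1) - 1/sqrt(d2)) = (124.6 - 100.8) / (185.695 - 86.711) = 0.240442 MPa*m^0.5
sigma0 = sigma1 - k/sqrt(d1) = 124.6 - 0.240442*185.695 = 79.951 MPa
sigma_y(d3) = 79.951 + 0.240442 / sqrt(7.7e-05) = 107.4 MPa


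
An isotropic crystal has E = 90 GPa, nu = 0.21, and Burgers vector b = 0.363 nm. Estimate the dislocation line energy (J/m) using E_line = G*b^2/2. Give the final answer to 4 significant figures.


Step 1: G = E / (2*(1+nu))
G = 90 / (2*(1+0.21)) = 37.1901 GPa = 3.71901e+10 Pa
Step 2: E_line = G*b^2/2
b = 0.363 nm = 3.63e-10 m
E_line = 0.5 * 3.71901e+10 * (3.63e-10)^2 = 2.45e-09 J/m


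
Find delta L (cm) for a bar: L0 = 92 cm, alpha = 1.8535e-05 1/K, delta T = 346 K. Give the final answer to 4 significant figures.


dL = L0 * alpha * dT
dL = 92 * 1.8535e-05 * 346
dL = 0.59 cm


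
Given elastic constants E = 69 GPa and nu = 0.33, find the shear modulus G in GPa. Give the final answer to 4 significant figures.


G = E / (2*(1+nu))
G = 69 / (2*(1+0.33))
G = 25.94 GPa


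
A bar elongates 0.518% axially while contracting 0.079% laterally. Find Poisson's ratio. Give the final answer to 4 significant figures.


nu = -epsilon_lat / epsilon_axial
Lateral strain is contraction (negative), so using magnitudes:
nu = 0.079 / 0.518
nu = 0.1525


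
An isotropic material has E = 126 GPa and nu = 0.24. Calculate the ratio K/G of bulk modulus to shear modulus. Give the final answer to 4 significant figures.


G = E / (2*(1+nu))
G = 126 / (2*(1+0.24)) = 50.8065 GPa
K = E / (3*(1-2*nu))
K = 126 / (3*(1-2*0.24)) = 80.7692 GPa
K/G = 80.7692 / 50.8065 = 1.59


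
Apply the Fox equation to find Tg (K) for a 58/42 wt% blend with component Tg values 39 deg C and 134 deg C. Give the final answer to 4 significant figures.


1/Tg = w1/Tg1 + w2/Tg2 (in Kelvin)
Tg1 = 312.15 K, Tg2 = 407.15 K
1/Tg = 0.58/312.15 + 0.42/407.15
Tg = 346.1 K


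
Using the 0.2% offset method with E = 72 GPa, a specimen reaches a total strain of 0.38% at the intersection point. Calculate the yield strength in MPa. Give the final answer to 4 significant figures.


Offset strain = 0.002
Elastic strain at yield = total_strain - offset = 3.8e-03 - 0.002 = 1.8e-03
sigma_y = E * elastic_strain = 72000 * 1.8e-03
sigma_y = 129.6 MPa


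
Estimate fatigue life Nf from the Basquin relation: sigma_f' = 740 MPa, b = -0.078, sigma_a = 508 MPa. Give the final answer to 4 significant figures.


sigma_a = sigma_f' * (2*Nf)^b
2*Nf = (sigma_a / sigma_f')^(1/b)
2*Nf = (508 / 740)^(1/-0.078)
2*Nf = 124.297
Nf = 62.15 cycles


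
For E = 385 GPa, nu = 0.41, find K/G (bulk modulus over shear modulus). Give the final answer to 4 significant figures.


G = E / (2*(1+nu))
G = 385 / (2*(1+0.41)) = 136.525 GPa
K = E / (3*(1-2*nu))
K = 385 / (3*(1-2*0.41)) = 712.963 GPa
K/G = 712.963 / 136.525 = 5.222


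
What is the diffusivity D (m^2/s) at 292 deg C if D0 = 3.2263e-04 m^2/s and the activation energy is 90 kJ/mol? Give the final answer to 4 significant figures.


D = D0 * exp(-Qd / (R*T))
T = 565.15 K
D = 3.2263e-04 * exp(-90e3 / (8.314 * 565.15))
D = 1.549e-12 m^2/s


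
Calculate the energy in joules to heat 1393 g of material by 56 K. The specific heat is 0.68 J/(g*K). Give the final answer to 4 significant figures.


Q = m * cp * dT
Q = 1393 * 0.68 * 56
Q = 53050 J


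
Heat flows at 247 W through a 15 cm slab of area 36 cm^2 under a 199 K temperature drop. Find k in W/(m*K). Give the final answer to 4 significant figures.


k = Q*L / (A*dT)
L = 0.15 m, A = 3.6e-03 m^2
k = 247 * 0.15 / (3.6e-03 * 199)
k = 51.72 W/(m*K)


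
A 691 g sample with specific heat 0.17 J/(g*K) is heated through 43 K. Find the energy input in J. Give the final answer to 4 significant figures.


Q = m * cp * dT
Q = 691 * 0.17 * 43
Q = 5051 J


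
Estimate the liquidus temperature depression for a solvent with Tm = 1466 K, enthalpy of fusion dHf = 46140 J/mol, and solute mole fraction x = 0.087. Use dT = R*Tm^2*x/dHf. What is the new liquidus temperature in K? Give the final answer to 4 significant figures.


dT = R*Tm^2*x / dHf
dT = 8.314 * 1466^2 * 0.087 / 46140
dT = 33.6914 K
T_new = 1466 - 33.6914 = 1432 K


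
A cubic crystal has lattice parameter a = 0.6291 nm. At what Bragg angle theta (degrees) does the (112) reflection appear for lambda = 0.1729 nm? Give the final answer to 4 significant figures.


d = a / sqrt(h^2+k^2+l^2)
d = 0.6291 / sqrt(6) = 0.256829 nm
lambda = 2*d*sin(theta)  =>  sin(theta) = lambda / (2*d)
sin(theta) = 0.1729 / (2 * 0.256829) = 0.336605
theta = 19.67 deg


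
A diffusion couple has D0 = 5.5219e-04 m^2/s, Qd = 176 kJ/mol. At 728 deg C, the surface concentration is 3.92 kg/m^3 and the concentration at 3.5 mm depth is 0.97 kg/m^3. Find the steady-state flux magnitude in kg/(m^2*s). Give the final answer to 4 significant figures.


Step 1: D = D0 * exp(-Qd/(R*T))
T = 728 + 273.15 = 1001.15 K
D = 5.5219e-04 * exp(-176e3 / (8.314 * 1001.15)) = 3.6226e-13 m^2/s
Step 2: J = D * (C1 - C2) / dx
J = 3.6226e-13 * (3.92 - 0.97) / 3.5e-03
J = 3.053e-10 kg/(m^2*s)


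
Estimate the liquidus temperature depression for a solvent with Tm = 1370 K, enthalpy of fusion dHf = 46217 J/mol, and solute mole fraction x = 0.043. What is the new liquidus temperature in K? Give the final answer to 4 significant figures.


dT = R*Tm^2*x / dHf
dT = 8.314 * 1370^2 * 0.043 / 46217
dT = 14.5184 K
T_new = 1370 - 14.5184 = 1355 K


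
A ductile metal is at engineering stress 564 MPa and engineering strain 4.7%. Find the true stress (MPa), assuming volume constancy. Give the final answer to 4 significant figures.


sigma_true = sigma_eng * (1 + epsilon_eng)
sigma_true = 564 * (1 + 0.047)
sigma_true = 590.5 MPa


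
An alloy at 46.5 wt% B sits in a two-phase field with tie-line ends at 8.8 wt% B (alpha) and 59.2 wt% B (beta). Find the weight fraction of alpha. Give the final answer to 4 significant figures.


f_alpha = (C_beta - C0) / (C_beta - C_alpha)
f_alpha = (59.2 - 46.5) / (59.2 - 8.8)
f_alpha = 0.252


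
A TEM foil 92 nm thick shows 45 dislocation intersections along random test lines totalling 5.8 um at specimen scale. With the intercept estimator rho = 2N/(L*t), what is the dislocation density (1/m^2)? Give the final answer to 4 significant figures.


rho = 2N / (L * t)
L = 5.8 um = 5.8e-06 m, t = 92 nm = 9.2e-08 m
rho = 2 * 45 / (5.8e-06 * 9.2e-08)
rho = 1.687e+14 1/m^2


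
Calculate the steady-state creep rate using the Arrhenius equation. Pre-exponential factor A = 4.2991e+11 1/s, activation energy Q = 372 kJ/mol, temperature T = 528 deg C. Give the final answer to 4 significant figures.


rate = A * exp(-Q / (R*T))
T = 528 + 273.15 = 801.15 K
rate = 4.2991e+11 * exp(-372e3 / (8.314 * 801.15))
rate = 2.389e-13 1/s


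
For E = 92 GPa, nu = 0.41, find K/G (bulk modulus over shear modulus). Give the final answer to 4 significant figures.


G = E / (2*(1+nu))
G = 92 / (2*(1+0.41)) = 32.6241 GPa
K = E / (3*(1-2*nu))
K = 92 / (3*(1-2*0.41)) = 170.37 GPa
K/G = 170.37 / 32.6241 = 5.222


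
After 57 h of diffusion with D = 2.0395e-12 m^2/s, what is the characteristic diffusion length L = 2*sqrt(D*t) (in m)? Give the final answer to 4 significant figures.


t = 57 hr = 205200 s
Diffusion length = 2*sqrt(D*t)
= 2*sqrt(2.0395e-12 * 205200)
= 1.294e-03 m


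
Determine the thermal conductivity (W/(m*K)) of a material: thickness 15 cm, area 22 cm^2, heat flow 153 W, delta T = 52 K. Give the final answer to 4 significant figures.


k = Q*L / (A*dT)
L = 0.15 m, A = 2.2e-03 m^2
k = 153 * 0.15 / (2.2e-03 * 52)
k = 200.6 W/(m*K)


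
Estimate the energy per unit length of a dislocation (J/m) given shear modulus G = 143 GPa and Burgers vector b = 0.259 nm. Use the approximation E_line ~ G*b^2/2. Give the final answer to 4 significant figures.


E = G*b^2/2
b = 0.259 nm = 2.59e-10 m
G = 143 GPa = 1.43e+11 Pa
E = 0.5 * 1.43e+11 * (2.59e-10)^2
E = 4.796e-09 J/m


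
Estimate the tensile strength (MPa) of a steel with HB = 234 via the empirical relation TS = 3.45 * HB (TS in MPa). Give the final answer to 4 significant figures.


TS (MPa) = 3.45 * HB
TS = 3.45 * 234
TS = 807.3 MPa


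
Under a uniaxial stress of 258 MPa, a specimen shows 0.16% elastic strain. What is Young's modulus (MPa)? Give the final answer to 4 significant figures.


E = sigma / epsilon
epsilon = 0.16% = 1.6e-03
E = 258 / 1.6e-03
E = 161300 MPa


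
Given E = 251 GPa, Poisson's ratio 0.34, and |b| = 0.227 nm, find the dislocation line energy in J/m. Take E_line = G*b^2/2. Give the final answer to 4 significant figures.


Step 1: G = E / (2*(1+nu))
G = 251 / (2*(1+0.34)) = 93.6567 GPa = 9.36567e+10 Pa
Step 2: E_line = G*b^2/2
b = 0.227 nm = 2.27e-10 m
E_line = 0.5 * 9.36567e+10 * (2.27e-10)^2 = 2.413e-09 J/m


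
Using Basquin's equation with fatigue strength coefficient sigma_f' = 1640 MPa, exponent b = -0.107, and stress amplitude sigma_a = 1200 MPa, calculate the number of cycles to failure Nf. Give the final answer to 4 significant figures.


sigma_a = sigma_f' * (2*Nf)^b
2*Nf = (sigma_a / sigma_f')^(1/b)
2*Nf = (1200 / 1640)^(1/-0.107)
2*Nf = 18.53
Nf = 9.265 cycles


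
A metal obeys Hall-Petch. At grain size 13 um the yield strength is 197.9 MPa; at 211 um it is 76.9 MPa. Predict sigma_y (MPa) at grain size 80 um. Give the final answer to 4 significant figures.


sigma_y = sigma0 + k / sqrt(d)
1/sqrt(d1) = 1/sqrt(1.3e-05) = 277.35;  1/sqrt(d2) = 68.8428
k = (sigma1 - sigma2) / (1/sqrt(d1) - 1/sqrt(d2)) = (197.9 - 76.9) / (277.35 - 68.8428) = 0.580316 MPa*m^0.5
sigma0 = sigma1 - k/sqrt(d1) = 197.9 - 0.580316*277.35 = 36.9494 MPa
sigma_y(d3) = 36.9494 + 0.580316 / sqrt(8e-05) = 101.8 MPa


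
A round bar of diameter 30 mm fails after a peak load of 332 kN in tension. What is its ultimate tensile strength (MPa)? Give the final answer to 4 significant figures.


A0 = pi*(d/2)^2 = pi*(30/2)^2 = 706.858 mm^2
UTS = F_max / A0 = 332*1000 / 706.858
UTS = 469.7 MPa


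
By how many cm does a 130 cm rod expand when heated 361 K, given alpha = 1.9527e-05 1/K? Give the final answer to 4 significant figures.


dL = L0 * alpha * dT
dL = 130 * 1.9527e-05 * 361
dL = 0.9164 cm


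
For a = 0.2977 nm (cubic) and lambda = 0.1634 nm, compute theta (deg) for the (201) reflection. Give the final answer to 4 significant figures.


d = a / sqrt(h^2+k^2+l^2)
d = 0.2977 / sqrt(5) = 0.133135 nm
lambda = 2*d*sin(theta)  =>  sin(theta) = lambda / (2*d)
sin(theta) = 0.1634 / (2 * 0.133135) = 0.613661
theta = 37.85 deg


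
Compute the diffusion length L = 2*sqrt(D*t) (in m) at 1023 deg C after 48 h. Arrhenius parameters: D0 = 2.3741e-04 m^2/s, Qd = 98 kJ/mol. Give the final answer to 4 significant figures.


Step 1: D = D0 * exp(-Qd/(R*T))
T = 1296.15 K
D = 2.3741e-04 * exp(-98e3 / (8.314 * 1296.15)) = 2.66669e-08 m^2/s
Step 2: L = 2*sqrt(D*t)
t = 48 h = 172800 s
L = 2*sqrt(2.66669e-08 * 172800) = 0.1358 m


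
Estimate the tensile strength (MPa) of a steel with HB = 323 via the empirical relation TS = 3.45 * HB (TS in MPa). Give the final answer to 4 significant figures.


TS (MPa) = 3.45 * HB
TS = 3.45 * 323
TS = 1114 MPa


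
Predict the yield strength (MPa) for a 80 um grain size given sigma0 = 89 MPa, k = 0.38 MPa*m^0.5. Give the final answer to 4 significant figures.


sigma_y = sigma0 + k / sqrt(d)
d = 80 um = 8e-05 m
sigma_y = 89 + 0.38 / sqrt(8e-05)
sigma_y = 131.5 MPa


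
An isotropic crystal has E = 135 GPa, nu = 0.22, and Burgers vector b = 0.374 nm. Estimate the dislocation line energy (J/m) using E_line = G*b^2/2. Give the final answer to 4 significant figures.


Step 1: G = E / (2*(1+nu))
G = 135 / (2*(1+0.22)) = 55.3279 GPa = 5.53279e+10 Pa
Step 2: E_line = G*b^2/2
b = 0.374 nm = 3.74e-10 m
E_line = 0.5 * 5.53279e+10 * (3.74e-10)^2 = 3.87e-09 J/m


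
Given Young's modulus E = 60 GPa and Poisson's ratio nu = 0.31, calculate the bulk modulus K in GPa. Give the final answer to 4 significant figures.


K = E / (3*(1-2*nu))
K = 60 / (3*(1-2*0.31))
K = 52.63 GPa


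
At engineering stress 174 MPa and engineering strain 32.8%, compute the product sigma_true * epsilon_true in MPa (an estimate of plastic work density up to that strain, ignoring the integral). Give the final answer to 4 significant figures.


sigma_true = sigma_eng * (1 + epsilon_eng)
sigma_true = 174 * (1 + 0.328) = 231.072 MPa
epsilon_true = ln(1 + epsilon_eng)
epsilon_true = ln(1 + 0.328) = 0.283674
sigma_true * epsilon_true = 231.072 * 0.283674 = 65.55 MPa


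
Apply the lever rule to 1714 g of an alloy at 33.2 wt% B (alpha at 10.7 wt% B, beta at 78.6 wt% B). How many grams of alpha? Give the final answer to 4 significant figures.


f_alpha = (C_beta - C0) / (C_beta - C_alpha)
f_alpha = (78.6 - 33.2) / (78.6 - 10.7) = 0.66863
m_alpha = f_alpha * m_total = 0.66863 * 1714 = 1146 g


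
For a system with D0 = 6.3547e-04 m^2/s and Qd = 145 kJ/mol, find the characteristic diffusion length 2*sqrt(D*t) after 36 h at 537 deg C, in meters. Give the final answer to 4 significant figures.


Step 1: D = D0 * exp(-Qd/(R*T))
T = 810.15 K
D = 6.3547e-04 * exp(-145e3 / (8.314 * 810.15)) = 2.84343e-13 m^2/s
Step 2: L = 2*sqrt(D*t)
t = 36 h = 129600 s
L = 2*sqrt(2.84343e-13 * 129600) = 3.839e-04 m


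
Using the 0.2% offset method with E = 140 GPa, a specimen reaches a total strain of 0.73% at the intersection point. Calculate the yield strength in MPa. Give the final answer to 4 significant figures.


Offset strain = 0.002
Elastic strain at yield = total_strain - offset = 7.3e-03 - 0.002 = 5.3e-03
sigma_y = E * elastic_strain = 140000 * 5.3e-03
sigma_y = 742 MPa


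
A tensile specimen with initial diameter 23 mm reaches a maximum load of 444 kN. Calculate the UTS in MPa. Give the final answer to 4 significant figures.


A0 = pi*(d/2)^2 = pi*(23/2)^2 = 415.476 mm^2
UTS = F_max / A0 = 444*1000 / 415.476
UTS = 1069 MPa


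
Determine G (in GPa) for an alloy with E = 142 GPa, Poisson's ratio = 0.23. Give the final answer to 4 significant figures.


G = E / (2*(1+nu))
G = 142 / (2*(1+0.23))
G = 57.72 GPa


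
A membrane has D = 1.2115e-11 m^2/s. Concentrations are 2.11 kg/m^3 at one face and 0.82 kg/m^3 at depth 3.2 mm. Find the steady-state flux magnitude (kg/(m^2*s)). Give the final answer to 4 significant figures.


J = -D * (dC/dx) = D * (C1 - C2) / dx
J = 1.2115e-11 * (2.11 - 0.82) / 3.2e-03
J = 4.884e-09 kg/(m^2*s)


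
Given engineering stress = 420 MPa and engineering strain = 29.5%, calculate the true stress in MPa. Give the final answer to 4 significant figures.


sigma_true = sigma_eng * (1 + epsilon_eng)
sigma_true = 420 * (1 + 0.295)
sigma_true = 543.9 MPa


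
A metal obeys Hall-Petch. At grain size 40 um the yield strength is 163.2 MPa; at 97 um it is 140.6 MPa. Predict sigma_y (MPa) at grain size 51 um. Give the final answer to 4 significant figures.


sigma_y = sigma0 + k / sqrt(d)
1/sqrt(d1) = 1/sqrt(4e-05) = 158.114;  1/sqrt(d2) = 101.535
k = (sigma1 - sigma2) / (1/sqrt(d1) - 1/sqrt(d2)) = (163.2 - 140.6) / (158.114 - 101.535) = 0.39944 MPa*m^0.5
sigma0 = sigma1 - k/sqrt(d1) = 163.2 - 0.39944*158.114 = 100.043 MPa
sigma_y(d3) = 100.043 + 0.39944 / sqrt(5.1e-05) = 156 MPa


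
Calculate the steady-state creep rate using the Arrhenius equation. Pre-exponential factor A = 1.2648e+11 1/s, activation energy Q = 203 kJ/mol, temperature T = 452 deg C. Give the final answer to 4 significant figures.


rate = A * exp(-Q / (R*T))
T = 452 + 273.15 = 725.15 K
rate = 1.2648e+11 * exp(-203e3 / (8.314 * 725.15))
rate = 3.012e-04 1/s


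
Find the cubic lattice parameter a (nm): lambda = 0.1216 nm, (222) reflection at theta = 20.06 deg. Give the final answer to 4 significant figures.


d = lambda / (2*sin(theta))
d = 0.1216 / (2*sin(20.06 deg))
d = 0.177257 nm
a = d * sqrt(h^2+k^2+l^2) = 0.177257 * sqrt(12)
a = 0.614 nm


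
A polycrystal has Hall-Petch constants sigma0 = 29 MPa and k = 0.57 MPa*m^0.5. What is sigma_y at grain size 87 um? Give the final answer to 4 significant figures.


sigma_y = sigma0 + k / sqrt(d)
d = 87 um = 8.7e-05 m
sigma_y = 29 + 0.57 / sqrt(8.7e-05)
sigma_y = 90.11 MPa


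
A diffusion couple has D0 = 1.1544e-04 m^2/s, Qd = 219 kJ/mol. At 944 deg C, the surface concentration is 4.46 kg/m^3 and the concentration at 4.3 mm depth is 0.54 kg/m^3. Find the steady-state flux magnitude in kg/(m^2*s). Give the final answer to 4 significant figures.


Step 1: D = D0 * exp(-Qd/(R*T))
T = 944 + 273.15 = 1217.15 K
D = 1.1544e-04 * exp(-219e3 / (8.314 * 1217.15)) = 4.60803e-14 m^2/s
Step 2: J = D * (C1 - C2) / dx
J = 4.60803e-14 * (4.46 - 0.54) / 4.3e-03
J = 4.201e-11 kg/(m^2*s)


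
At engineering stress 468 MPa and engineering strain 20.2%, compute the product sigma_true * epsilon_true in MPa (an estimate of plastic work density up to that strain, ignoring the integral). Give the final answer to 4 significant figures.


sigma_true = sigma_eng * (1 + epsilon_eng)
sigma_true = 468 * (1 + 0.202) = 562.536 MPa
epsilon_true = ln(1 + epsilon_eng)
epsilon_true = ln(1 + 0.202) = 0.183987
sigma_true * epsilon_true = 562.536 * 0.183987 = 103.5 MPa


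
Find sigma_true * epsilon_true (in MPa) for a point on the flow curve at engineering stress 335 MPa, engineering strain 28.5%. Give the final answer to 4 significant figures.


sigma_true = sigma_eng * (1 + epsilon_eng)
sigma_true = 335 * (1 + 0.285) = 430.475 MPa
epsilon_true = ln(1 + epsilon_eng)
epsilon_true = ln(1 + 0.285) = 0.250759
sigma_true * epsilon_true = 430.475 * 0.250759 = 107.9 MPa


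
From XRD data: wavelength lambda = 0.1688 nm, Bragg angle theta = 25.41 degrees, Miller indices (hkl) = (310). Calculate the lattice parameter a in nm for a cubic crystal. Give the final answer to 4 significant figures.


d = lambda / (2*sin(theta))
d = 0.1688 / (2*sin(25.41 deg))
d = 0.196694 nm
a = d * sqrt(h^2+k^2+l^2) = 0.196694 * sqrt(10)
a = 0.622 nm


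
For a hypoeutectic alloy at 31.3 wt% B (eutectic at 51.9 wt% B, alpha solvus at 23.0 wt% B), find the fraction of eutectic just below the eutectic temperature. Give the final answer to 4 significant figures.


f_primary = (C_e - C0) / (C_e - C_alpha_max)
f_primary = (51.9 - 31.3) / (51.9 - 23.0)
f_primary = 0.712803
f_eutectic = 1 - 0.712803 = 0.2872


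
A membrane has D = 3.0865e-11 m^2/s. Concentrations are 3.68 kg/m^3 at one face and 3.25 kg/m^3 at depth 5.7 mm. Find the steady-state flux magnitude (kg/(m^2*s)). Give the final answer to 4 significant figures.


J = -D * (dC/dx) = D * (C1 - C2) / dx
J = 3.0865e-11 * (3.68 - 3.25) / 5.7e-03
J = 2.328e-09 kg/(m^2*s)


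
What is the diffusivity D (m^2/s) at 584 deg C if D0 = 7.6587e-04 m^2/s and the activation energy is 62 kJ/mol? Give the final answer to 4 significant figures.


D = D0 * exp(-Qd / (R*T))
T = 857.15 K
D = 7.6587e-04 * exp(-62e3 / (8.314 * 857.15))
D = 1.276e-07 m^2/s


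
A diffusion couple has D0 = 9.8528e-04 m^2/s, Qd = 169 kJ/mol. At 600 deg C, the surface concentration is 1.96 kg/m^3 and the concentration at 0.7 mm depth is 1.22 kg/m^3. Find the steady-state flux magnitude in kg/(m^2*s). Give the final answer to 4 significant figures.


Step 1: D = D0 * exp(-Qd/(R*T))
T = 600 + 273.15 = 873.15 K
D = 9.8528e-04 * exp(-169e3 / (8.314 * 873.15)) = 7.63961e-14 m^2/s
Step 2: J = D * (C1 - C2) / dx
J = 7.63961e-14 * (1.96 - 1.22) / 7e-04
J = 8.076e-11 kg/(m^2*s)


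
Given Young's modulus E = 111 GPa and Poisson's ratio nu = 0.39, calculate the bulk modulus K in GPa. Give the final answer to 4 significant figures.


K = E / (3*(1-2*nu))
K = 111 / (3*(1-2*0.39))
K = 168.2 GPa


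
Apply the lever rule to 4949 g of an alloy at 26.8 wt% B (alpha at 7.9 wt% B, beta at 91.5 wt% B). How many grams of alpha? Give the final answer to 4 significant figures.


f_alpha = (C_beta - C0) / (C_beta - C_alpha)
f_alpha = (91.5 - 26.8) / (91.5 - 7.9) = 0.773923
m_alpha = f_alpha * m_total = 0.773923 * 4949 = 3830 g


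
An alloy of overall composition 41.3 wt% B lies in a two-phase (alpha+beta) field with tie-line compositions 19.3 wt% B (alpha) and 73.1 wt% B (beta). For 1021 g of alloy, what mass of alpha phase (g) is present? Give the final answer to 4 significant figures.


f_alpha = (C_beta - C0) / (C_beta - C_alpha)
f_alpha = (73.1 - 41.3) / (73.1 - 19.3) = 0.591078
m_alpha = f_alpha * m_total = 0.591078 * 1021 = 603.5 g


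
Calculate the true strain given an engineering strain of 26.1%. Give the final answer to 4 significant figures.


epsilon_true = ln(1 + epsilon_eng)
epsilon_true = ln(1 + 0.261)
epsilon_true = 0.2319


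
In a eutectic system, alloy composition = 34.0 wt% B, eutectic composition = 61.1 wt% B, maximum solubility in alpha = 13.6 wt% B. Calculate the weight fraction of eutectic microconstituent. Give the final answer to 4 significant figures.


f_primary = (C_e - C0) / (C_e - C_alpha_max)
f_primary = (61.1 - 34.0) / (61.1 - 13.6)
f_primary = 0.570526
f_eutectic = 1 - 0.570526 = 0.4295


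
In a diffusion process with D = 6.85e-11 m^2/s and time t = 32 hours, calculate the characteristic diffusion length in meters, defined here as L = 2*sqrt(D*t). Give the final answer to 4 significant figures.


t = 32 hr = 115200 s
Diffusion length = 2*sqrt(D*t)
= 2*sqrt(6.85e-11 * 115200)
= 5.618e-03 m


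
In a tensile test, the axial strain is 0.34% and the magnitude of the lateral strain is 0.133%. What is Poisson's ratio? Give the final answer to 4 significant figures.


nu = -epsilon_lat / epsilon_axial
Lateral strain is contraction (negative), so using magnitudes:
nu = 0.133 / 0.34
nu = 0.3912


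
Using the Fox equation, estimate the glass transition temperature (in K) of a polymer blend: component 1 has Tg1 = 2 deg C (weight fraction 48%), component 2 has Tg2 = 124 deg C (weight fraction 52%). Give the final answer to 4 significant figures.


1/Tg = w1/Tg1 + w2/Tg2 (in Kelvin)
Tg1 = 275.15 K, Tg2 = 397.15 K
1/Tg = 0.48/275.15 + 0.52/397.15
Tg = 327.5 K


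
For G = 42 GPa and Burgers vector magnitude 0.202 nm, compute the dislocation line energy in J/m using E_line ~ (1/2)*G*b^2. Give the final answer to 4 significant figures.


E = G*b^2/2
b = 0.202 nm = 2.02e-10 m
G = 42 GPa = 4.2e+10 Pa
E = 0.5 * 4.2e+10 * (2.02e-10)^2
E = 8.569e-10 J/m


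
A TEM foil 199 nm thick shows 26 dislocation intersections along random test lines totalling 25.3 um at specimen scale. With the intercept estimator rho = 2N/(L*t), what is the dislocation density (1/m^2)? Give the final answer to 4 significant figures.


rho = 2N / (L * t)
L = 25.3 um = 2.53e-05 m, t = 199 nm = 1.99e-07 m
rho = 2 * 26 / (2.53e-05 * 1.99e-07)
rho = 1.033e+13 1/m^2


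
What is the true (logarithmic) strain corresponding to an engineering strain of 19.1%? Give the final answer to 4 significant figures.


epsilon_true = ln(1 + epsilon_eng)
epsilon_true = ln(1 + 0.191)
epsilon_true = 0.1748


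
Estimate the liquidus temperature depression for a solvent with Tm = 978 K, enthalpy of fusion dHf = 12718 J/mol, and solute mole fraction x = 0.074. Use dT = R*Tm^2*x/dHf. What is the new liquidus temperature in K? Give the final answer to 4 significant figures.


dT = R*Tm^2*x / dHf
dT = 8.314 * 978^2 * 0.074 / 12718
dT = 46.2701 K
T_new = 978 - 46.2701 = 931.7 K


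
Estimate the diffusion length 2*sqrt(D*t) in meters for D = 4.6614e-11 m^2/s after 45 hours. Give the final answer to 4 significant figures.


t = 45 hr = 162000 s
Diffusion length = 2*sqrt(D*t)
= 2*sqrt(4.6614e-11 * 162000)
= 5.496e-03 m


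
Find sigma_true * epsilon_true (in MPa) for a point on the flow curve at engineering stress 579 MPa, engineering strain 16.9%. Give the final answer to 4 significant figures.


sigma_true = sigma_eng * (1 + epsilon_eng)
sigma_true = 579 * (1 + 0.169) = 676.851 MPa
epsilon_true = ln(1 + epsilon_eng)
epsilon_true = ln(1 + 0.169) = 0.156149
sigma_true * epsilon_true = 676.851 * 0.156149 = 105.7 MPa


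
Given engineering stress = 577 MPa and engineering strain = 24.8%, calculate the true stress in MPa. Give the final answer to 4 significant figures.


sigma_true = sigma_eng * (1 + epsilon_eng)
sigma_true = 577 * (1 + 0.248)
sigma_true = 720.1 MPa


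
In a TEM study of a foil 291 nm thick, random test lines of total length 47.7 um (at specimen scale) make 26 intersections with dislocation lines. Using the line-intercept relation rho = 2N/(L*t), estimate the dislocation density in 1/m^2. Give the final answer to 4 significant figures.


rho = 2N / (L * t)
L = 47.7 um = 4.77e-05 m, t = 291 nm = 2.91e-07 m
rho = 2 * 26 / (4.77e-05 * 2.91e-07)
rho = 3.746e+12 1/m^2


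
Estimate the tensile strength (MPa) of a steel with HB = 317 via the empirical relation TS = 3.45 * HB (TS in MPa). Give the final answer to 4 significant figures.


TS (MPa) = 3.45 * HB
TS = 3.45 * 317
TS = 1094 MPa


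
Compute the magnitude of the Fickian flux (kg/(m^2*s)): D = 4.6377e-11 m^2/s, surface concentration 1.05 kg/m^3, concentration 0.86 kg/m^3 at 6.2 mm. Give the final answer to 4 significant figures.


J = -D * (dC/dx) = D * (C1 - C2) / dx
J = 4.6377e-11 * (1.05 - 0.86) / 6.2e-03
J = 1.421e-09 kg/(m^2*s)


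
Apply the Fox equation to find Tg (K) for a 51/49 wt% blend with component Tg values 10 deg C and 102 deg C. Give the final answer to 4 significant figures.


1/Tg = w1/Tg1 + w2/Tg2 (in Kelvin)
Tg1 = 283.15 K, Tg2 = 375.15 K
1/Tg = 0.51/283.15 + 0.49/375.15
Tg = 321.8 K


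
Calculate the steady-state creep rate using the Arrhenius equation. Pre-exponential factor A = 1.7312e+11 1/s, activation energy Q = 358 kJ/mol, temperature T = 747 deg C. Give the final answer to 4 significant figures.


rate = A * exp(-Q / (R*T))
T = 747 + 273.15 = 1020.15 K
rate = 1.7312e+11 * exp(-358e3 / (8.314 * 1020.15))
rate = 8.073e-08 1/s


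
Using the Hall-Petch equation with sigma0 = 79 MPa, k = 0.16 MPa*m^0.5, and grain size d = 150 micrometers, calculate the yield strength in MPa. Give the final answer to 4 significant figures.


sigma_y = sigma0 + k / sqrt(d)
d = 150 um = 1.5e-04 m
sigma_y = 79 + 0.16 / sqrt(1.5e-04)
sigma_y = 92.06 MPa


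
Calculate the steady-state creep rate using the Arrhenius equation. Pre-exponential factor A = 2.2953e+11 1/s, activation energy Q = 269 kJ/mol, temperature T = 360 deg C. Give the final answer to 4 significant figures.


rate = A * exp(-Q / (R*T))
T = 360 + 273.15 = 633.15 K
rate = 2.2953e+11 * exp(-269e3 / (8.314 * 633.15))
rate = 1.471e-11 1/s


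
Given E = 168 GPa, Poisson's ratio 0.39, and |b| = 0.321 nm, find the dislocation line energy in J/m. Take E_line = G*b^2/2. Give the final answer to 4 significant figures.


Step 1: G = E / (2*(1+nu))
G = 168 / (2*(1+0.39)) = 60.4317 GPa = 6.04317e+10 Pa
Step 2: E_line = G*b^2/2
b = 0.321 nm = 3.21e-10 m
E_line = 0.5 * 6.04317e+10 * (3.21e-10)^2 = 3.113e-09 J/m


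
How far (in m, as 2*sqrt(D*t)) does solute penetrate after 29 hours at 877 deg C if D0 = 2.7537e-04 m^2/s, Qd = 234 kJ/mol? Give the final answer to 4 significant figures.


Step 1: D = D0 * exp(-Qd/(R*T))
T = 1150.15 K
D = 2.7537e-04 * exp(-234e3 / (8.314 * 1150.15)) = 6.49091e-15 m^2/s
Step 2: L = 2*sqrt(D*t)
t = 29 h = 104400 s
L = 2*sqrt(6.49091e-15 * 104400) = 5.206e-05 m


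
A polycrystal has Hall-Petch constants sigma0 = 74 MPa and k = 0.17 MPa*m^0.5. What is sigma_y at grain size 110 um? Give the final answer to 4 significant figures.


sigma_y = sigma0 + k / sqrt(d)
d = 110 um = 1.1e-04 m
sigma_y = 74 + 0.17 / sqrt(1.1e-04)
sigma_y = 90.21 MPa


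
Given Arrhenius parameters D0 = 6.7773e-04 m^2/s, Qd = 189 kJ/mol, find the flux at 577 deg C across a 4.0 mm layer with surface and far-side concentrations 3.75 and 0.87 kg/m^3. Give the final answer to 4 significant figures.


Step 1: D = D0 * exp(-Qd/(R*T))
T = 577 + 273.15 = 850.15 K
D = 6.7773e-04 * exp(-189e3 / (8.314 * 850.15)) = 1.65257e-15 m^2/s
Step 2: J = D * (C1 - C2) / dx
J = 1.65257e-15 * (3.75 - 0.87) / 4e-03
J = 1.19e-12 kg/(m^2*s)


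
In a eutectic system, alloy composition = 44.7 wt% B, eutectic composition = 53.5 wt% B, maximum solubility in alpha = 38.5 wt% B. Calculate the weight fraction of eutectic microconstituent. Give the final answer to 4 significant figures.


f_primary = (C_e - C0) / (C_e - C_alpha_max)
f_primary = (53.5 - 44.7) / (53.5 - 38.5)
f_primary = 0.586667
f_eutectic = 1 - 0.586667 = 0.4133


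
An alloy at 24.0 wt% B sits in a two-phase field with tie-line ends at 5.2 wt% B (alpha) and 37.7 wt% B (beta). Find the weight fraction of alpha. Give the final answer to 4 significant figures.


f_alpha = (C_beta - C0) / (C_beta - C_alpha)
f_alpha = (37.7 - 24.0) / (37.7 - 5.2)
f_alpha = 0.4215


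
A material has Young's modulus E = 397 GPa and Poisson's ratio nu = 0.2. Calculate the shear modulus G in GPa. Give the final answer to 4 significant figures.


G = E / (2*(1+nu))
G = 397 / (2*(1+0.2))
G = 165.4 GPa


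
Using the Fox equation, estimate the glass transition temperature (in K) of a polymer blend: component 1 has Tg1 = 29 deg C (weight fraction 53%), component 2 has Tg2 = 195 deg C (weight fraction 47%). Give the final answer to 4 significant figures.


1/Tg = w1/Tg1 + w2/Tg2 (in Kelvin)
Tg1 = 302.15 K, Tg2 = 468.15 K
1/Tg = 0.53/302.15 + 0.47/468.15
Tg = 362.6 K


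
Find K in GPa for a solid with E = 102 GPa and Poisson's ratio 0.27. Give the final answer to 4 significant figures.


K = E / (3*(1-2*nu))
K = 102 / (3*(1-2*0.27))
K = 73.91 GPa


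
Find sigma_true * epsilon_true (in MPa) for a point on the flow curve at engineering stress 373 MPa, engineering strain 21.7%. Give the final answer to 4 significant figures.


sigma_true = sigma_eng * (1 + epsilon_eng)
sigma_true = 373 * (1 + 0.217) = 453.941 MPa
epsilon_true = ln(1 + epsilon_eng)
epsilon_true = ln(1 + 0.217) = 0.196389
sigma_true * epsilon_true = 453.941 * 0.196389 = 89.15 MPa


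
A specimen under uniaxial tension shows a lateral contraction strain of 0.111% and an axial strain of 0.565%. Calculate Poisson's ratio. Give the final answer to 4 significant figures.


nu = -epsilon_lat / epsilon_axial
Lateral strain is contraction (negative), so using magnitudes:
nu = 0.111 / 0.565
nu = 0.1965


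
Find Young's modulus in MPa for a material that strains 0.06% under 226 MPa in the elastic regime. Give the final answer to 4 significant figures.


E = sigma / epsilon
epsilon = 0.06% = 6e-04
E = 226 / 6e-04
E = 376700 MPa


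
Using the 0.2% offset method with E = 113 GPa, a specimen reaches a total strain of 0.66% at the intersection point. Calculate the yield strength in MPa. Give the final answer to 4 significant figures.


Offset strain = 0.002
Elastic strain at yield = total_strain - offset = 6.6e-03 - 0.002 = 4.6e-03
sigma_y = E * elastic_strain = 113000 * 4.6e-03
sigma_y = 519.8 MPa


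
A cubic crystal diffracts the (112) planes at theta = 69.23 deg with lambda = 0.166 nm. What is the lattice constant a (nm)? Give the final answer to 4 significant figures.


d = lambda / (2*sin(theta))
d = 0.166 / (2*sin(69.23 deg))
d = 0.088769 nm
a = d * sqrt(h^2+k^2+l^2) = 0.088769 * sqrt(6)
a = 0.2174 nm


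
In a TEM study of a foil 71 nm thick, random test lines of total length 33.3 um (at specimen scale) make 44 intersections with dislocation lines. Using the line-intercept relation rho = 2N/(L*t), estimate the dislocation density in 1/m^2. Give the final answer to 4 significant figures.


rho = 2N / (L * t)
L = 33.3 um = 3.33e-05 m, t = 71 nm = 7.1e-08 m
rho = 2 * 44 / (3.33e-05 * 7.1e-08)
rho = 3.722e+13 1/m^2


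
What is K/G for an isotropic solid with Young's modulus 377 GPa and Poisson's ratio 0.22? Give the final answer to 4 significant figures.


G = E / (2*(1+nu))
G = 377 / (2*(1+0.22)) = 154.508 GPa
K = E / (3*(1-2*nu))
K = 377 / (3*(1-2*0.22)) = 224.405 GPa
K/G = 224.405 / 154.508 = 1.452


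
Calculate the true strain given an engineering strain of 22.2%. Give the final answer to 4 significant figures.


epsilon_true = ln(1 + epsilon_eng)
epsilon_true = ln(1 + 0.222)
epsilon_true = 0.2005


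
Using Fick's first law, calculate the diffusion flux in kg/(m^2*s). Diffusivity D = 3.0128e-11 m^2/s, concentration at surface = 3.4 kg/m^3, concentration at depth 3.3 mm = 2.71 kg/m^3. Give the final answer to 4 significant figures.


J = -D * (dC/dx) = D * (C1 - C2) / dx
J = 3.0128e-11 * (3.4 - 2.71) / 3.3e-03
J = 6.299e-09 kg/(m^2*s)


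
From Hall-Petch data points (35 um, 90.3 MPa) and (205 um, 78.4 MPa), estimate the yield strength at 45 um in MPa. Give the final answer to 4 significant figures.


sigma_y = sigma0 + k / sqrt(d)
1/sqrt(d1) = 1/sqrt(3.5e-05) = 169.031;  1/sqrt(d2) = 69.843
k = (sigma1 - sigma2) / (1/sqrt(d1) - 1/sqrt(d2)) = (90.3 - 78.4) / (169.031 - 69.843) = 0.119974 MPa*m^0.5
sigma0 = sigma1 - k/sqrt(d1) = 90.3 - 0.119974*169.031 = 70.0206 MPa
sigma_y(d3) = 70.0206 + 0.119974 / sqrt(4.5e-05) = 87.91 MPa


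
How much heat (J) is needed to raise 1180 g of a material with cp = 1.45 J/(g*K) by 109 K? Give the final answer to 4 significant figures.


Q = m * cp * dT
Q = 1180 * 1.45 * 109
Q = 186500 J


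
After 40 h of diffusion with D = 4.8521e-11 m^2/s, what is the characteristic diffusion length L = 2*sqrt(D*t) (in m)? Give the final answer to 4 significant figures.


t = 40 hr = 144000 s
Diffusion length = 2*sqrt(D*t)
= 2*sqrt(4.8521e-11 * 144000)
= 5.287e-03 m


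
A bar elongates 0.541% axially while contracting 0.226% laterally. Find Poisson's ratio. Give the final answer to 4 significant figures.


nu = -epsilon_lat / epsilon_axial
Lateral strain is contraction (negative), so using magnitudes:
nu = 0.226 / 0.541
nu = 0.4177


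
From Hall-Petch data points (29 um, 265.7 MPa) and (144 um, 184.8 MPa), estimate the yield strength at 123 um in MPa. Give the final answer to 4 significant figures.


sigma_y = sigma0 + k / sqrt(d)
1/sqrt(d1) = 1/sqrt(2.9e-05) = 185.695;  1/sqrt(d2) = 83.3333
k = (sigma1 - sigma2) / (1/sqrt(d1) - 1/sqrt(d2)) = (265.7 - 184.8) / (185.695 - 83.3333) = 0.790332 MPa*m^0.5
sigma0 = sigma1 - k/sqrt(d1) = 265.7 - 0.790332*185.695 = 118.939 MPa
sigma_y(d3) = 118.939 + 0.790332 / sqrt(1.23e-04) = 190.2 MPa


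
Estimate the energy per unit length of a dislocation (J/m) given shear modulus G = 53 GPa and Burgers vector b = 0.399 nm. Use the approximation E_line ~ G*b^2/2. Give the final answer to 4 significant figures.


E = G*b^2/2
b = 0.399 nm = 3.99e-10 m
G = 53 GPa = 5.3e+10 Pa
E = 0.5 * 5.3e+10 * (3.99e-10)^2
E = 4.219e-09 J/m


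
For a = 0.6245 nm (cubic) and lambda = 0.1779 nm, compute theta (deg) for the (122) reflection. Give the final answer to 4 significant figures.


d = a / sqrt(h^2+k^2+l^2)
d = 0.6245 / sqrt(9) = 0.208167 nm
lambda = 2*d*sin(theta)  =>  sin(theta) = lambda / (2*d)
sin(theta) = 0.1779 / (2 * 0.208167) = 0.427302
theta = 25.3 deg


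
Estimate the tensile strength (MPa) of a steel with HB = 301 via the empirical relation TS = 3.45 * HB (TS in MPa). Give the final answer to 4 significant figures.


TS (MPa) = 3.45 * HB
TS = 3.45 * 301
TS = 1038 MPa


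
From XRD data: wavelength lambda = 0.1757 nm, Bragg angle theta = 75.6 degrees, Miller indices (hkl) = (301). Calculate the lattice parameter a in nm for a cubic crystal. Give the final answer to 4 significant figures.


d = lambda / (2*sin(theta))
d = 0.1757 / (2*sin(75.6 deg))
d = 0.0906995 nm
a = d * sqrt(h^2+k^2+l^2) = 0.0906995 * sqrt(10)
a = 0.2868 nm


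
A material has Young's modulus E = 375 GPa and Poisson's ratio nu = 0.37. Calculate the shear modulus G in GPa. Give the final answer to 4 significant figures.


G = E / (2*(1+nu))
G = 375 / (2*(1+0.37))
G = 136.9 GPa


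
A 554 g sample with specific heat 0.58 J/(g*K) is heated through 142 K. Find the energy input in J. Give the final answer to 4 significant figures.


Q = m * cp * dT
Q = 554 * 0.58 * 142
Q = 45630 J


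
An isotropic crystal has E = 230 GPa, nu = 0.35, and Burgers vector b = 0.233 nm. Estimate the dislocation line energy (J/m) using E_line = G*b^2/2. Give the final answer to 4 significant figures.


Step 1: G = E / (2*(1+nu))
G = 230 / (2*(1+0.35)) = 85.1852 GPa = 8.51852e+10 Pa
Step 2: E_line = G*b^2/2
b = 0.233 nm = 2.33e-10 m
E_line = 0.5 * 8.51852e+10 * (2.33e-10)^2 = 2.312e-09 J/m


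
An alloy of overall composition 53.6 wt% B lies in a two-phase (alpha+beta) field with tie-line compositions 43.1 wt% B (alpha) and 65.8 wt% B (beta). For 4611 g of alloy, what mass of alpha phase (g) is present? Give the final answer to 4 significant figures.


f_alpha = (C_beta - C0) / (C_beta - C_alpha)
f_alpha = (65.8 - 53.6) / (65.8 - 43.1) = 0.537445
m_alpha = f_alpha * m_total = 0.537445 * 4611 = 2478 g


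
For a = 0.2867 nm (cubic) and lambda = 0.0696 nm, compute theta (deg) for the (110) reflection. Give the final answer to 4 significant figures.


d = a / sqrt(h^2+k^2+l^2)
d = 0.2867 / sqrt(2) = 0.202728 nm
lambda = 2*d*sin(theta)  =>  sin(theta) = lambda / (2*d)
sin(theta) = 0.0696 / (2 * 0.202728) = 0.171659
theta = 9.884 deg


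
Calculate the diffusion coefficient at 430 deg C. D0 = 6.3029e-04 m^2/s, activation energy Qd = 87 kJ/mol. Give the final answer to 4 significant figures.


D = D0 * exp(-Qd / (R*T))
T = 703.15 K
D = 6.3029e-04 * exp(-87e3 / (8.314 * 703.15))
D = 2.17e-10 m^2/s


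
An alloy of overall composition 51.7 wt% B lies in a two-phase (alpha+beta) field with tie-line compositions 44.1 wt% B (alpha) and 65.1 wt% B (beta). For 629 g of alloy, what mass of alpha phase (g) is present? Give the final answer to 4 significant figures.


f_alpha = (C_beta - C0) / (C_beta - C_alpha)
f_alpha = (65.1 - 51.7) / (65.1 - 44.1) = 0.638095
m_alpha = f_alpha * m_total = 0.638095 * 629 = 401.4 g


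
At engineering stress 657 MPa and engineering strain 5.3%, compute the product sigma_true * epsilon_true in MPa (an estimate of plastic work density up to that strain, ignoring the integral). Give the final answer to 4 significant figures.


sigma_true = sigma_eng * (1 + epsilon_eng)
sigma_true = 657 * (1 + 0.053) = 691.821 MPa
epsilon_true = ln(1 + epsilon_eng)
epsilon_true = ln(1 + 0.053) = 0.0516432
sigma_true * epsilon_true = 691.821 * 0.0516432 = 35.73 MPa


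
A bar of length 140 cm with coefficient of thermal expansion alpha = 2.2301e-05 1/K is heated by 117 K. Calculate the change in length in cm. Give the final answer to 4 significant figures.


dL = L0 * alpha * dT
dL = 140 * 2.2301e-05 * 117
dL = 0.3653 cm
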